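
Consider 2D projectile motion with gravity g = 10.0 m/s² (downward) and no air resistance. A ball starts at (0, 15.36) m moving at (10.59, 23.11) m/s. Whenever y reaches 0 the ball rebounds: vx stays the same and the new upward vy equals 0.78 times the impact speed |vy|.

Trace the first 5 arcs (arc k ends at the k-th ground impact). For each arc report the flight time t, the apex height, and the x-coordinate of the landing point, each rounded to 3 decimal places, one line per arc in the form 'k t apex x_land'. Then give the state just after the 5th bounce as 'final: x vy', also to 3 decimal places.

1 5.211 42.064 55.189
2 4.525 25.591 103.106
3 3.529 15.570 140.482
4 2.753 9.473 169.634
5 2.147 5.763 192.373
final: 192.373 8.374

Arc 1: start y=15.360, vy=23.110 → t=5.211, apex=42.064, x_land=55.189, impact vy=-29.005
  bounce: vy ← 0.78·29.005 = 22.624
Arc 2: start y=0.000, vy=22.624 → t=4.525, apex=25.591, x_land=103.106, impact vy=-22.624
  bounce: vy ← 0.78·22.624 = 17.646
Arc 3: start y=0.000, vy=17.646 → t=3.529, apex=15.570, x_land=140.482, impact vy=-17.646
  bounce: vy ← 0.78·17.646 = 13.764
Arc 4: start y=0.000, vy=13.764 → t=2.753, apex=9.473, x_land=169.634, impact vy=-13.764
  bounce: vy ← 0.78·13.764 = 10.736
Arc 5: start y=0.000, vy=10.736 → t=2.147, apex=5.763, x_land=192.373, impact vy=-10.736
  bounce: vy ← 0.78·10.736 = 8.374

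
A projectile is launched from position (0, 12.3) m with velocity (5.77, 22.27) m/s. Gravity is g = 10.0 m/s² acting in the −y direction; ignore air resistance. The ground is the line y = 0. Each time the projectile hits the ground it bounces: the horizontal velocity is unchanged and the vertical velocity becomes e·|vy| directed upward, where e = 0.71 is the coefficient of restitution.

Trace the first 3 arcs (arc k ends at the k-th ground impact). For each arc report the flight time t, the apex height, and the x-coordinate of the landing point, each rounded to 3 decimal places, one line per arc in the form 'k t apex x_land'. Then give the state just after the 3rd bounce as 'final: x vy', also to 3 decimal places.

Arc 1: start y=12.300, vy=22.270 → t=4.951, apex=37.098, x_land=28.567, impact vy=-27.239
  bounce: vy ← 0.71·27.239 = 19.340
Arc 2: start y=0.000, vy=19.340 → t=3.868, apex=18.701, x_land=50.884, impact vy=-19.340
  bounce: vy ← 0.71·19.340 = 13.731
Arc 3: start y=0.000, vy=13.731 → t=2.746, apex=9.427, x_land=66.730, impact vy=-13.731
  bounce: vy ← 0.71·13.731 = 9.749

1 4.951 37.098 28.567
2 3.868 18.701 50.884
3 2.746 9.427 66.730
final: 66.730 9.749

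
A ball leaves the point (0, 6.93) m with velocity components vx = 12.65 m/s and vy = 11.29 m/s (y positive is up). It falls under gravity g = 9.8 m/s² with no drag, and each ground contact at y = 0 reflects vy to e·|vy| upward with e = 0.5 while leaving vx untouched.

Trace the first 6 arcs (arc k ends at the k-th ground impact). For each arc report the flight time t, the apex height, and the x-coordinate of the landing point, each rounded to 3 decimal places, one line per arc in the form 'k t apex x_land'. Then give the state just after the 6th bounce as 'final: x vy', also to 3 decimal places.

1 2.808 13.433 35.518
2 1.656 3.358 56.464
3 0.828 0.840 66.936
4 0.414 0.210 72.172
5 0.207 0.052 74.791
6 0.103 0.013 76.100
final: 76.100 0.254

Arc 1: start y=6.930, vy=11.290 → t=2.808, apex=13.433, x_land=35.518, impact vy=-16.226
  bounce: vy ← 0.5·16.226 = 8.113
Arc 2: start y=0.000, vy=8.113 → t=1.656, apex=3.358, x_land=56.464, impact vy=-8.113
  bounce: vy ← 0.5·8.113 = 4.057
Arc 3: start y=0.000, vy=4.057 → t=0.828, apex=0.840, x_land=66.936, impact vy=-4.057
  bounce: vy ← 0.5·4.057 = 2.028
Arc 4: start y=0.000, vy=2.028 → t=0.414, apex=0.210, x_land=72.172, impact vy=-2.028
  bounce: vy ← 0.5·2.028 = 1.014
Arc 5: start y=0.000, vy=1.014 → t=0.207, apex=0.052, x_land=74.791, impact vy=-1.014
  bounce: vy ← 0.5·1.014 = 0.507
Arc 6: start y=0.000, vy=0.507 → t=0.103, apex=0.013, x_land=76.100, impact vy=-0.507
  bounce: vy ← 0.5·0.507 = 0.254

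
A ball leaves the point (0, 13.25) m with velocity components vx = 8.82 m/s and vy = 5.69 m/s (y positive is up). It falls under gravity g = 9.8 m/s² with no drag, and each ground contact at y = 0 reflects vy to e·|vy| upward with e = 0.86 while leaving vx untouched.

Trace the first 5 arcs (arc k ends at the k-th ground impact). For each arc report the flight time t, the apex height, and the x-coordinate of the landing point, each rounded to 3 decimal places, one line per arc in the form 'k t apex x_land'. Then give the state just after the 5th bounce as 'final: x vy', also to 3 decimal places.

Arc 1: start y=13.250, vy=5.690 → t=2.325, apex=14.902, x_land=20.502, impact vy=-17.090
  bounce: vy ← 0.86·17.090 = 14.698
Arc 2: start y=0.000, vy=14.698 → t=3.000, apex=11.021, x_land=46.958, impact vy=-14.698
  bounce: vy ← 0.86·14.698 = 12.640
Arc 3: start y=0.000, vy=12.640 → t=2.580, apex=8.151, x_land=69.710, impact vy=-12.640
  bounce: vy ← 0.86·12.640 = 10.870
Arc 4: start y=0.000, vy=10.870 → t=2.218, apex=6.029, x_land=89.276, impact vy=-10.870
  bounce: vy ← 0.86·10.870 = 9.348
Arc 5: start y=0.000, vy=9.348 → t=1.908, apex=4.459, x_land=106.104, impact vy=-9.348
  bounce: vy ← 0.86·9.348 = 8.040

1 2.325 14.902 20.502
2 3.000 11.021 46.958
3 2.580 8.151 69.710
4 2.218 6.029 89.276
5 1.908 4.459 106.104
final: 106.104 8.040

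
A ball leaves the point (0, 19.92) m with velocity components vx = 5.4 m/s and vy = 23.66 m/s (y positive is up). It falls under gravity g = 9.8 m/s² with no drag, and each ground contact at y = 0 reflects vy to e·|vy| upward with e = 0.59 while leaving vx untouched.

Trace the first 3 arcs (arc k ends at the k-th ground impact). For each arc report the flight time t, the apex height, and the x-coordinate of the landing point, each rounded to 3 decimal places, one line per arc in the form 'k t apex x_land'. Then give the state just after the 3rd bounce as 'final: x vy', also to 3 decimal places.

1 5.560 48.481 30.023
2 3.712 16.876 50.066
3 2.190 5.875 61.891
final: 61.891 6.331

Arc 1: start y=19.920, vy=23.660 → t=5.560, apex=48.481, x_land=30.023, impact vy=-30.826
  bounce: vy ← 0.59·30.826 = 18.187
Arc 2: start y=0.000, vy=18.187 → t=3.712, apex=16.876, x_land=50.066, impact vy=-18.187
  bounce: vy ← 0.59·18.187 = 10.730
Arc 3: start y=0.000, vy=10.730 → t=2.190, apex=5.875, x_land=61.891, impact vy=-10.730
  bounce: vy ← 0.59·10.730 = 6.331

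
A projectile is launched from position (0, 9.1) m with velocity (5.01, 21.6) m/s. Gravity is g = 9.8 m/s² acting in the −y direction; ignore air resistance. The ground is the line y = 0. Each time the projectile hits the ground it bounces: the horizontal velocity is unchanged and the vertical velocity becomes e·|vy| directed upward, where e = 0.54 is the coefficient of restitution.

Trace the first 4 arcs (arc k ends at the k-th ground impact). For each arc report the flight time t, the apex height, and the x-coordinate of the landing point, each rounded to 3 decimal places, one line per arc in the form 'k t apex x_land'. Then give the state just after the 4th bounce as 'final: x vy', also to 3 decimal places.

Arc 1: start y=9.100, vy=21.600 → t=4.795, apex=32.904, x_land=24.025, impact vy=-25.395
  bounce: vy ← 0.54·25.395 = 13.713
Arc 2: start y=0.000, vy=13.713 → t=2.799, apex=9.595, x_land=38.046, impact vy=-13.713
  bounce: vy ← 0.54·13.713 = 7.405
Arc 3: start y=0.000, vy=7.405 → t=1.511, apex=2.798, x_land=45.618, impact vy=-7.405
  bounce: vy ← 0.54·7.405 = 3.999
Arc 4: start y=0.000, vy=3.999 → t=0.816, apex=0.816, x_land=49.707, impact vy=-3.999
  bounce: vy ← 0.54·3.999 = 2.159

1 4.795 32.904 24.025
2 2.799 9.595 38.046
3 1.511 2.798 45.618
4 0.816 0.816 49.707
final: 49.707 2.159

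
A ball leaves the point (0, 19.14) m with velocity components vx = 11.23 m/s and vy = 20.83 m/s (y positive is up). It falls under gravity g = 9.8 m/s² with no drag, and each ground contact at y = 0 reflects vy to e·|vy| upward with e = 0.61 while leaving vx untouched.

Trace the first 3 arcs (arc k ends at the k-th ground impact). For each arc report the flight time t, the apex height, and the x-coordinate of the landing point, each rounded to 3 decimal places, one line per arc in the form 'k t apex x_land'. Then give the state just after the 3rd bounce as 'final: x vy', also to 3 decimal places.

Arc 1: start y=19.140, vy=20.830 → t=5.028, apex=41.277, x_land=56.463, impact vy=-28.444
  bounce: vy ← 0.61·28.444 = 17.351
Arc 2: start y=0.000, vy=17.351 → t=3.541, apex=15.359, x_land=96.228, impact vy=-17.351
  bounce: vy ← 0.61·17.351 = 10.584
Arc 3: start y=0.000, vy=10.584 → t=2.160, apex=5.715, x_land=120.484, impact vy=-10.584
  bounce: vy ← 0.61·10.584 = 6.456

1 5.028 41.277 56.463
2 3.541 15.359 96.228
3 2.160 5.715 120.484
final: 120.484 6.456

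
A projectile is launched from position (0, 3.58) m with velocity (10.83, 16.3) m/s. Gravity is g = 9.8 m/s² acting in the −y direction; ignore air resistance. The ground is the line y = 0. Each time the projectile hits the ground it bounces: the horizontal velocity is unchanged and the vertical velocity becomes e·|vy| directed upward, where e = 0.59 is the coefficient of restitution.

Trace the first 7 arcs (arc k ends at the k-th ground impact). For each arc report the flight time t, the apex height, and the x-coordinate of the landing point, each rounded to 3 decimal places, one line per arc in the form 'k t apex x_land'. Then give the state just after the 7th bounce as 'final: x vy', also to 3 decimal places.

Arc 1: start y=3.580, vy=16.300 → t=3.533, apex=17.136, x_land=38.266, impact vy=-18.326
  bounce: vy ← 0.59·18.326 = 10.813
Arc 2: start y=0.000, vy=10.813 → t=2.207, apex=5.965, x_land=62.164, impact vy=-10.813
  bounce: vy ← 0.59·10.813 = 6.379
Arc 3: start y=0.000, vy=6.379 → t=1.302, apex=2.076, x_land=76.264, impact vy=-6.379
  bounce: vy ← 0.59·6.379 = 3.764
Arc 4: start y=0.000, vy=3.764 → t=0.768, apex=0.723, x_land=84.583, impact vy=-3.764
  bounce: vy ← 0.59·3.764 = 2.221
Arc 5: start y=0.000, vy=2.221 → t=0.453, apex=0.252, x_land=89.491, impact vy=-2.221
  bounce: vy ← 0.59·2.221 = 1.310
Arc 6: start y=0.000, vy=1.310 → t=0.267, apex=0.088, x_land=92.386, impact vy=-1.310
  bounce: vy ← 0.59·1.310 = 0.773
Arc 7: start y=0.000, vy=0.773 → t=0.158, apex=0.030, x_land=94.095, impact vy=-0.773
  bounce: vy ← 0.59·0.773 = 0.456

1 3.533 17.136 38.266
2 2.207 5.965 62.164
3 1.302 2.076 76.264
4 0.768 0.723 84.583
5 0.453 0.252 89.491
6 0.267 0.088 92.386
7 0.158 0.030 94.095
final: 94.095 0.456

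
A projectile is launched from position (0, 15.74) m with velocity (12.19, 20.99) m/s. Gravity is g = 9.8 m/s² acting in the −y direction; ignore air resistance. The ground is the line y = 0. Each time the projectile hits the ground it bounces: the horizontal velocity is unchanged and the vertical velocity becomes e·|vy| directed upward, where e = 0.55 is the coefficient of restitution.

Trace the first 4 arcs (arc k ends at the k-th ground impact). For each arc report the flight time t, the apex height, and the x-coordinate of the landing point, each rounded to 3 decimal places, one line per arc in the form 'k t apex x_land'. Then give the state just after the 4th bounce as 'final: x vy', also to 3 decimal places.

Arc 1: start y=15.740, vy=20.990 → t=4.935, apex=38.219, x_land=60.153, impact vy=-27.369
  bounce: vy ← 0.55·27.369 = 15.053
Arc 2: start y=0.000, vy=15.053 → t=3.072, apex=11.561, x_land=97.602, impact vy=-15.053
  bounce: vy ← 0.55·15.053 = 8.279
Arc 3: start y=0.000, vy=8.279 → t=1.690, apex=3.497, x_land=118.199, impact vy=-8.279
  bounce: vy ← 0.55·8.279 = 4.554
Arc 4: start y=0.000, vy=4.554 → t=0.929, apex=1.058, x_land=129.527, impact vy=-4.554
  bounce: vy ← 0.55·4.554 = 2.504

1 4.935 38.219 60.153
2 3.072 11.561 97.602
3 1.690 3.497 118.199
4 0.929 1.058 129.527
final: 129.527 2.504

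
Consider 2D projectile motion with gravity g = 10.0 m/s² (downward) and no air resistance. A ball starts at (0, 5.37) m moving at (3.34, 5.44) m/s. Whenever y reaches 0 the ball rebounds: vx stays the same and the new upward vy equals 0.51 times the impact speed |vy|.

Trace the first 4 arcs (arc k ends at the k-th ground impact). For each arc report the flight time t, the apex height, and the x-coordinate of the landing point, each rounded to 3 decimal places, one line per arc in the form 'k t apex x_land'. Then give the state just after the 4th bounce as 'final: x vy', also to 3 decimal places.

1 1.714 6.850 5.726
2 1.194 1.782 9.714
3 0.609 0.463 11.747
4 0.311 0.121 12.784
final: 12.784 0.792

Arc 1: start y=5.370, vy=5.440 → t=1.714, apex=6.850, x_land=5.726, impact vy=-11.704
  bounce: vy ← 0.51·11.704 = 5.969
Arc 2: start y=0.000, vy=5.969 → t=1.194, apex=1.782, x_land=9.714, impact vy=-5.969
  bounce: vy ← 0.51·5.969 = 3.044
Arc 3: start y=0.000, vy=3.044 → t=0.609, apex=0.463, x_land=11.747, impact vy=-3.044
  bounce: vy ← 0.51·3.044 = 1.553
Arc 4: start y=0.000, vy=1.553 → t=0.311, apex=0.121, x_land=12.784, impact vy=-1.553
  bounce: vy ← 0.51·1.553 = 0.792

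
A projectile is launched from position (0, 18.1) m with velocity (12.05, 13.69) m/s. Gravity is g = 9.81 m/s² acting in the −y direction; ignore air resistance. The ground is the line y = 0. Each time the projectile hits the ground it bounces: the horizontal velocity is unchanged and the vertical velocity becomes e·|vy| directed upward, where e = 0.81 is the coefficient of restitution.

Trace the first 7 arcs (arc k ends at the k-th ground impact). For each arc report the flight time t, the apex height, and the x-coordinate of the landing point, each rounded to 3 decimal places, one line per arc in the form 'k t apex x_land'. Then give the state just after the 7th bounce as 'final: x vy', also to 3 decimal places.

1 3.770 27.652 45.427
2 3.846 18.143 91.777
3 3.116 11.903 129.320
4 2.524 7.810 159.730
5 2.044 5.124 184.362
6 1.656 3.362 204.315
7 1.341 2.206 220.476
final: 220.476 5.329

Arc 1: start y=18.100, vy=13.690 → t=3.770, apex=27.652, x_land=45.427, impact vy=-23.292
  bounce: vy ← 0.81·23.292 = 18.867
Arc 2: start y=0.000, vy=18.867 → t=3.846, apex=18.143, x_land=91.777, impact vy=-18.867
  bounce: vy ← 0.81·18.867 = 15.282
Arc 3: start y=0.000, vy=15.282 → t=3.116, apex=11.903, x_land=129.320, impact vy=-15.282
  bounce: vy ← 0.81·15.282 = 12.379
Arc 4: start y=0.000, vy=12.379 → t=2.524, apex=7.810, x_land=159.730, impact vy=-12.379
  bounce: vy ← 0.81·12.379 = 10.027
Arc 5: start y=0.000, vy=10.027 → t=2.044, apex=5.124, x_land=184.362, impact vy=-10.027
  bounce: vy ← 0.81·10.027 = 8.122
Arc 6: start y=0.000, vy=8.122 → t=1.656, apex=3.362, x_land=204.315, impact vy=-8.122
  bounce: vy ← 0.81·8.122 = 6.578
Arc 7: start y=0.000, vy=6.578 → t=1.341, apex=2.206, x_land=220.476, impact vy=-6.578
  bounce: vy ← 0.81·6.578 = 5.329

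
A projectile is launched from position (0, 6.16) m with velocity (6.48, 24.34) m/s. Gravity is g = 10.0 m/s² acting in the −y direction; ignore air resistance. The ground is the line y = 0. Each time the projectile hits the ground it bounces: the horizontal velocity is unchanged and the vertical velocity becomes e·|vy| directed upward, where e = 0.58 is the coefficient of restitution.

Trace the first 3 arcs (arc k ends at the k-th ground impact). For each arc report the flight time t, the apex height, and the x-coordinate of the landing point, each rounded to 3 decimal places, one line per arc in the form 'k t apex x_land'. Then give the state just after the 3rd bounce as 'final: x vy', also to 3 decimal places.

Arc 1: start y=6.160, vy=24.340 → t=5.109, apex=35.782, x_land=33.107, impact vy=-26.751
  bounce: vy ← 0.58·26.751 = 15.516
Arc 2: start y=0.000, vy=15.516 → t=3.103, apex=12.037, x_land=53.216, impact vy=-15.516
  bounce: vy ← 0.58·15.516 = 8.999
Arc 3: start y=0.000, vy=8.999 → t=1.800, apex=4.049, x_land=64.879, impact vy=-8.999
  bounce: vy ← 0.58·8.999 = 5.220

1 5.109 35.782 33.107
2 3.103 12.037 53.216
3 1.800 4.049 64.879
final: 64.879 5.220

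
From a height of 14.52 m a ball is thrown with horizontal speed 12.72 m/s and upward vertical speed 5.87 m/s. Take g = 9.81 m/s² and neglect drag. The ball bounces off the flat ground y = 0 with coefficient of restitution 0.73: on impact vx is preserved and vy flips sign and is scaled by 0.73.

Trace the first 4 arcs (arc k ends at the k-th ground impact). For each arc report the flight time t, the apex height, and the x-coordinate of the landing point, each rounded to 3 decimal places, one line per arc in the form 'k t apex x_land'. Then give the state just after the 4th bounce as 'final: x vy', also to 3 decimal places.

Arc 1: start y=14.520, vy=5.870 → t=2.420, apex=16.276, x_land=30.782, impact vy=-17.870
  bounce: vy ← 0.73·17.870 = 13.045
Arc 2: start y=0.000, vy=13.045 → t=2.660, apex=8.674, x_land=64.612, impact vy=-13.045
  bounce: vy ← 0.73·13.045 = 9.523
Arc 3: start y=0.000, vy=9.523 → t=1.941, apex=4.622, x_land=89.307, impact vy=-9.523
  bounce: vy ← 0.73·9.523 = 6.952
Arc 4: start y=0.000, vy=6.952 → t=1.417, apex=2.463, x_land=107.335, impact vy=-6.952
  bounce: vy ← 0.73·6.952 = 5.075

1 2.420 16.276 30.782
2 2.660 8.674 64.612
3 1.941 4.622 89.307
4 1.417 2.463 107.335
final: 107.335 5.075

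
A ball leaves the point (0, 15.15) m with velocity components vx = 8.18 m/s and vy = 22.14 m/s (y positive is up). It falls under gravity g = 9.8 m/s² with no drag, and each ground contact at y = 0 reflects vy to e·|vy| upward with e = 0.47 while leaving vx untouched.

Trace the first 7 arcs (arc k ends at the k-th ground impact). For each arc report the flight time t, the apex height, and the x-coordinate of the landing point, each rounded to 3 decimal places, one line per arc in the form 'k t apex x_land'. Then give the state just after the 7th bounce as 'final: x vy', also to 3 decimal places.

Arc 1: start y=15.150, vy=22.140 → t=5.122, apex=40.159, x_land=41.898, impact vy=-28.056
  bounce: vy ← 0.47·28.056 = 13.186
Arc 2: start y=0.000, vy=13.186 → t=2.691, apex=8.871, x_land=63.911, impact vy=-13.186
  bounce: vy ← 0.47·13.186 = 6.197
Arc 3: start y=0.000, vy=6.197 → t=1.265, apex=1.960, x_land=74.257, impact vy=-6.197
  bounce: vy ← 0.47·6.197 = 2.913
Arc 4: start y=0.000, vy=2.913 → t=0.594, apex=0.433, x_land=79.119, impact vy=-2.913
  bounce: vy ← 0.47·2.913 = 1.369
Arc 5: start y=0.000, vy=1.369 → t=0.279, apex=0.096, x_land=81.405, impact vy=-1.369
  bounce: vy ← 0.47·1.369 = 0.643
Arc 6: start y=0.000, vy=0.643 → t=0.131, apex=0.021, x_land=82.479, impact vy=-0.643
  bounce: vy ← 0.47·0.643 = 0.302
Arc 7: start y=0.000, vy=0.302 → t=0.062, apex=0.005, x_land=82.984, impact vy=-0.302
  bounce: vy ← 0.47·0.302 = 0.142

1 5.122 40.159 41.898
2 2.691 8.871 63.911
3 1.265 1.960 74.257
4 0.594 0.433 79.119
5 0.279 0.096 81.405
6 0.131 0.021 82.479
7 0.062 0.005 82.984
final: 82.984 0.142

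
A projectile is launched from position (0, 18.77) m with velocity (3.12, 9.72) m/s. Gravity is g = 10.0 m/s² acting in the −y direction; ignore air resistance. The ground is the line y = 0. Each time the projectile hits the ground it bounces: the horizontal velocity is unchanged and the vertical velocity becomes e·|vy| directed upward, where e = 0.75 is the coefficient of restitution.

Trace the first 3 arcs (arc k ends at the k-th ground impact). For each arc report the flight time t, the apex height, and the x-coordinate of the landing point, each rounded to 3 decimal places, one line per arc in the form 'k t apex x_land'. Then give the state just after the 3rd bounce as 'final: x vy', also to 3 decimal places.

1 3.140 23.494 9.796
2 3.252 13.215 19.940
3 2.439 7.434 27.549
final: 27.549 9.145

Arc 1: start y=18.770, vy=9.720 → t=3.140, apex=23.494, x_land=9.796, impact vy=-21.677
  bounce: vy ← 0.75·21.677 = 16.258
Arc 2: start y=0.000, vy=16.258 → t=3.252, apex=13.215, x_land=19.940, impact vy=-16.258
  bounce: vy ← 0.75·16.258 = 12.193
Arc 3: start y=0.000, vy=12.193 → t=2.439, apex=7.434, x_land=27.549, impact vy=-12.193
  bounce: vy ← 0.75·12.193 = 9.145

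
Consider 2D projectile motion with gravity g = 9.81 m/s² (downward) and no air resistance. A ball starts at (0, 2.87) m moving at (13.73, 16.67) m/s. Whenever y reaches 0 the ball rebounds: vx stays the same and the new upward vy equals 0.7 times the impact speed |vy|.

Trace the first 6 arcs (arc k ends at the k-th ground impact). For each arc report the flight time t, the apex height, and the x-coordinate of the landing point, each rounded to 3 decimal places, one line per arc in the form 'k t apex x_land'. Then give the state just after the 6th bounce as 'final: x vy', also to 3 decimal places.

1 3.563 17.034 48.917
2 2.609 8.346 84.738
3 1.826 4.090 109.812
4 1.278 2.004 127.364
5 0.895 0.982 139.651
6 0.626 0.481 148.251
final: 148.251 2.151

Arc 1: start y=2.870, vy=16.670 → t=3.563, apex=17.034, x_land=48.917, impact vy=-18.281
  bounce: vy ← 0.7·18.281 = 12.797
Arc 2: start y=0.000, vy=12.797 → t=2.609, apex=8.346, x_land=84.738, impact vy=-12.797
  bounce: vy ← 0.7·12.797 = 8.958
Arc 3: start y=0.000, vy=8.958 → t=1.826, apex=4.090, x_land=109.812, impact vy=-8.958
  bounce: vy ← 0.7·8.958 = 6.270
Arc 4: start y=0.000, vy=6.270 → t=1.278, apex=2.004, x_land=127.364, impact vy=-6.270
  bounce: vy ← 0.7·6.270 = 4.389
Arc 5: start y=0.000, vy=4.389 → t=0.895, apex=0.982, x_land=139.651, impact vy=-4.389
  bounce: vy ← 0.7·4.389 = 3.073
Arc 6: start y=0.000, vy=3.073 → t=0.626, apex=0.481, x_land=148.251, impact vy=-3.073
  bounce: vy ← 0.7·3.073 = 2.151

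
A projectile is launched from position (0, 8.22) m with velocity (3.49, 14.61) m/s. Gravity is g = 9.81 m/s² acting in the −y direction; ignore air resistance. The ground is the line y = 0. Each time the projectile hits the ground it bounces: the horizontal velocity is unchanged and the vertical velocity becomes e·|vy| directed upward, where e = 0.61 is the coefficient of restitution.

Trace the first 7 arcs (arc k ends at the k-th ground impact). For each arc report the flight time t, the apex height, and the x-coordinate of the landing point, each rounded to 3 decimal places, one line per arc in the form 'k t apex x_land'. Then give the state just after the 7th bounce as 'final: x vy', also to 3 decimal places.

Arc 1: start y=8.220, vy=14.610 → t=3.463, apex=19.099, x_land=12.084, impact vy=-19.358
  bounce: vy ← 0.61·19.358 = 11.808
Arc 2: start y=0.000, vy=11.808 → t=2.407, apex=7.107, x_land=20.486, impact vy=-11.808
  bounce: vy ← 0.61·11.808 = 7.203
Arc 3: start y=0.000, vy=7.203 → t=1.469, apex=2.644, x_land=25.611, impact vy=-7.203
  bounce: vy ← 0.61·7.203 = 4.394
Arc 4: start y=0.000, vy=4.394 → t=0.896, apex=0.984, x_land=28.738, impact vy=-4.394
  bounce: vy ← 0.61·4.394 = 2.680
Arc 5: start y=0.000, vy=2.680 → t=0.546, apex=0.366, x_land=30.645, impact vy=-2.680
  bounce: vy ← 0.61·2.680 = 1.635
Arc 6: start y=0.000, vy=1.635 → t=0.333, apex=0.136, x_land=31.808, impact vy=-1.635
  bounce: vy ← 0.61·1.635 = 0.997
Arc 7: start y=0.000, vy=0.997 → t=0.203, apex=0.051, x_land=32.518, impact vy=-0.997
  bounce: vy ← 0.61·0.997 = 0.608

1 3.463 19.099 12.084
2 2.407 7.107 20.486
3 1.469 2.644 25.611
4 0.896 0.984 28.738
5 0.546 0.366 30.645
6 0.333 0.136 31.808
7 0.203 0.051 32.518
final: 32.518 0.608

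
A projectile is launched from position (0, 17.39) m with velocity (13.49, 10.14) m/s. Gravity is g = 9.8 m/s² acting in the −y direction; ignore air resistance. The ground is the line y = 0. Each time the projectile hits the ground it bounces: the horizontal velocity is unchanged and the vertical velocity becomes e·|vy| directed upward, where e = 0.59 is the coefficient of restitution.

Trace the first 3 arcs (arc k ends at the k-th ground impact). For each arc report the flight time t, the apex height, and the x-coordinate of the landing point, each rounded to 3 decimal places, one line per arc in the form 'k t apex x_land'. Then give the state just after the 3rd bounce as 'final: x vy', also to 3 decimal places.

1 3.184 22.636 42.952
2 2.536 7.880 77.166
3 1.496 2.743 97.351
final: 97.351 4.326

Arc 1: start y=17.390, vy=10.140 → t=3.184, apex=22.636, x_land=42.952, impact vy=-21.063
  bounce: vy ← 0.59·21.063 = 12.427
Arc 2: start y=0.000, vy=12.427 → t=2.536, apex=7.880, x_land=77.166, impact vy=-12.427
  bounce: vy ← 0.59·12.427 = 7.332
Arc 3: start y=0.000, vy=7.332 → t=1.496, apex=2.743, x_land=97.351, impact vy=-7.332
  bounce: vy ← 0.59·7.332 = 4.326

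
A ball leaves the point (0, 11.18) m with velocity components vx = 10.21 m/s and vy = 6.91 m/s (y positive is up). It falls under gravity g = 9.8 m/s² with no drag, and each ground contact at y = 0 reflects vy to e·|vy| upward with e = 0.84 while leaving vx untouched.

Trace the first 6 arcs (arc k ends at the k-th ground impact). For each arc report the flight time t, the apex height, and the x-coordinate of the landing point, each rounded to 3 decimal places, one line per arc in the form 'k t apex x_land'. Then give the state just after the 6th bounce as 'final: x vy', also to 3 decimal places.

1 2.372 13.616 24.219
2 2.801 9.608 52.812
3 2.352 6.779 76.831
4 1.976 4.783 97.006
5 1.660 3.375 113.953
6 1.394 2.381 128.189
final: 128.189 5.739

Arc 1: start y=11.180, vy=6.910 → t=2.372, apex=13.616, x_land=24.219, impact vy=-16.336
  bounce: vy ← 0.84·16.336 = 13.723
Arc 2: start y=0.000, vy=13.723 → t=2.801, apex=9.608, x_land=52.812, impact vy=-13.723
  bounce: vy ← 0.84·13.723 = 11.527
Arc 3: start y=0.000, vy=11.527 → t=2.352, apex=6.779, x_land=76.831, impact vy=-11.527
  bounce: vy ← 0.84·11.527 = 9.683
Arc 4: start y=0.000, vy=9.683 → t=1.976, apex=4.783, x_land=97.006, impact vy=-9.683
  bounce: vy ← 0.84·9.683 = 8.133
Arc 5: start y=0.000, vy=8.133 → t=1.660, apex=3.375, x_land=113.953, impact vy=-8.133
  bounce: vy ← 0.84·8.133 = 6.832
Arc 6: start y=0.000, vy=6.832 → t=1.394, apex=2.381, x_land=128.189, impact vy=-6.832
  bounce: vy ← 0.84·6.832 = 5.739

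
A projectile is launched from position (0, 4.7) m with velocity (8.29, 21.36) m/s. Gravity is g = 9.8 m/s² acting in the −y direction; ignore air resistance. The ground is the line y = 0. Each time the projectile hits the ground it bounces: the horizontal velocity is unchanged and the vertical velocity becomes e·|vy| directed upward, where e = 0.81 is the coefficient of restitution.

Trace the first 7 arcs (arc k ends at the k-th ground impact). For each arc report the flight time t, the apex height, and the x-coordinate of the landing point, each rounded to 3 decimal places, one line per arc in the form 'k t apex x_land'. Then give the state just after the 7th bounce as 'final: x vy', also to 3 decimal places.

Arc 1: start y=4.700, vy=21.360 → t=4.569, apex=27.978, x_land=37.878, impact vy=-23.417
  bounce: vy ← 0.81·23.417 = 18.968
Arc 2: start y=0.000, vy=18.968 → t=3.871, apex=18.356, x_land=69.969, impact vy=-18.968
  bounce: vy ← 0.81·18.968 = 15.364
Arc 3: start y=0.000, vy=15.364 → t=3.136, apex=12.044, x_land=95.962, impact vy=-15.364
  bounce: vy ← 0.81·15.364 = 12.445
Arc 4: start y=0.000, vy=12.445 → t=2.540, apex=7.902, x_land=117.017, impact vy=-12.445
  bounce: vy ← 0.81·12.445 = 10.080
Arc 5: start y=0.000, vy=10.080 → t=2.057, apex=5.184, x_land=134.071, impact vy=-10.080
  bounce: vy ← 0.81·10.080 = 8.165
Arc 6: start y=0.000, vy=8.165 → t=1.666, apex=3.401, x_land=147.885, impact vy=-8.165
  bounce: vy ← 0.81·8.165 = 6.614
Arc 7: start y=0.000, vy=6.614 → t=1.350, apex=2.232, x_land=159.075, impact vy=-6.614
  bounce: vy ← 0.81·6.614 = 5.357

1 4.569 27.978 37.878
2 3.871 18.356 69.969
3 3.136 12.044 95.962
4 2.540 7.902 117.017
5 2.057 5.184 134.071
6 1.666 3.401 147.885
7 1.350 2.232 159.075
final: 159.075 5.357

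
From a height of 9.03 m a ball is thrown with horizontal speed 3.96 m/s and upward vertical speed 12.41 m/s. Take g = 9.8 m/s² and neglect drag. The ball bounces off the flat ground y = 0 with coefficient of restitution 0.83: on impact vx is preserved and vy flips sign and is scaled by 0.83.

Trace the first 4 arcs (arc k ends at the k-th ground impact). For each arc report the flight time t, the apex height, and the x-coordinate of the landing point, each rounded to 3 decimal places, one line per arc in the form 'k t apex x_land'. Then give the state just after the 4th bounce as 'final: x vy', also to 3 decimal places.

Arc 1: start y=9.030, vy=12.410 → t=3.123, apex=16.888, x_land=12.366, impact vy=-18.193
  bounce: vy ← 0.83·18.193 = 15.100
Arc 2: start y=0.000, vy=15.100 → t=3.082, apex=11.634, x_land=24.570, impact vy=-15.100
  bounce: vy ← 0.83·15.100 = 12.533
Arc 3: start y=0.000, vy=12.533 → t=2.558, apex=8.015, x_land=34.699, impact vy=-12.533
  bounce: vy ← 0.83·12.533 = 10.403
Arc 4: start y=0.000, vy=10.403 → t=2.123, apex=5.521, x_land=43.106, impact vy=-10.403
  bounce: vy ← 0.83·10.403 = 8.634

1 3.123 16.888 12.366
2 3.082 11.634 24.570
3 2.558 8.015 34.699
4 2.123 5.521 43.106
final: 43.106 8.634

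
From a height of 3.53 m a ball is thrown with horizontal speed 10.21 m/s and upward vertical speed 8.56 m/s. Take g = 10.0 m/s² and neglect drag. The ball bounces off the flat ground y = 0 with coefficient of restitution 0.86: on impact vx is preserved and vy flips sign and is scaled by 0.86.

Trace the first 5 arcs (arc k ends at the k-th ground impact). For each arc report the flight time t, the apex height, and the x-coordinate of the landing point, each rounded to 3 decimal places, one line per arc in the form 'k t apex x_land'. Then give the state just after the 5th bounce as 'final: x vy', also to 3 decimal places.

Arc 1: start y=3.530, vy=8.560 → t=2.055, apex=7.194, x_land=20.986, impact vy=-11.995
  bounce: vy ← 0.86·11.995 = 10.315
Arc 2: start y=0.000, vy=10.315 → t=2.063, apex=5.320, x_land=42.051, impact vy=-10.315
  bounce: vy ← 0.86·10.315 = 8.871
Arc 3: start y=0.000, vy=8.871 → t=1.774, apex=3.935, x_land=60.166, impact vy=-8.871
  bounce: vy ← 0.86·8.871 = 7.629
Arc 4: start y=0.000, vy=7.629 → t=1.526, apex=2.910, x_land=75.745, impact vy=-7.629
  bounce: vy ← 0.86·7.629 = 6.561
Arc 5: start y=0.000, vy=6.561 → t=1.312, apex=2.152, x_land=89.143, impact vy=-6.561
  bounce: vy ← 0.86·6.561 = 5.643

1 2.055 7.194 20.986
2 2.063 5.320 42.051
3 1.774 3.935 60.166
4 1.526 2.910 75.745
5 1.312 2.152 89.143
final: 89.143 5.643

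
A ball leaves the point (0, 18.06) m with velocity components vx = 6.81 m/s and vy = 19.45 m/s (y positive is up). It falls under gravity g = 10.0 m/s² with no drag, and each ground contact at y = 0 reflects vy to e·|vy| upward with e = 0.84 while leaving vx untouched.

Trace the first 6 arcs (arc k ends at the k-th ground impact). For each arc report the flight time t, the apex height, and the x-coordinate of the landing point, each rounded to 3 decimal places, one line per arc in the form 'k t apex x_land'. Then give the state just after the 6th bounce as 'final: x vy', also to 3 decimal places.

1 4.664 36.975 31.764
2 4.569 26.090 62.876
3 3.838 18.409 89.010
4 3.224 12.989 110.963
5 2.708 9.165 129.403
6 2.275 6.467 144.893
final: 144.893 9.553

Arc 1: start y=18.060, vy=19.450 → t=4.664, apex=36.975, x_land=31.764, impact vy=-27.194
  bounce: vy ← 0.84·27.194 = 22.843
Arc 2: start y=0.000, vy=22.843 → t=4.569, apex=26.090, x_land=62.876, impact vy=-22.843
  bounce: vy ← 0.84·22.843 = 19.188
Arc 3: start y=0.000, vy=19.188 → t=3.838, apex=18.409, x_land=89.010, impact vy=-19.188
  bounce: vy ← 0.84·19.188 = 16.118
Arc 4: start y=0.000, vy=16.118 → t=3.224, apex=12.989, x_land=110.963, impact vy=-16.118
  bounce: vy ← 0.84·16.118 = 13.539
Arc 5: start y=0.000, vy=13.539 → t=2.708, apex=9.165, x_land=129.403, impact vy=-13.539
  bounce: vy ← 0.84·13.539 = 11.373
Arc 6: start y=0.000, vy=11.373 → t=2.275, apex=6.467, x_land=144.893, impact vy=-11.373
  bounce: vy ← 0.84·11.373 = 9.553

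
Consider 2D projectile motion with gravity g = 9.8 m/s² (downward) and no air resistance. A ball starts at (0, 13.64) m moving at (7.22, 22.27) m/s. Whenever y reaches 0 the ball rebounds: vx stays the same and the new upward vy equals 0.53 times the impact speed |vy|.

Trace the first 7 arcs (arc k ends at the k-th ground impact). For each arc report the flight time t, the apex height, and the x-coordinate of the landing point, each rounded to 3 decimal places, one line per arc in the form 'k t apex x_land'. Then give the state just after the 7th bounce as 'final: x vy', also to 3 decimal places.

1 5.092 38.944 36.761
2 2.988 10.939 58.337
3 1.584 3.073 69.772
4 0.839 0.863 75.833
5 0.445 0.242 79.045
6 0.236 0.068 80.747
7 0.125 0.019 81.650
final: 81.650 0.325

Arc 1: start y=13.640, vy=22.270 → t=5.092, apex=38.944, x_land=36.761, impact vy=-27.628
  bounce: vy ← 0.53·27.628 = 14.643
Arc 2: start y=0.000, vy=14.643 → t=2.988, apex=10.939, x_land=58.337, impact vy=-14.643
  bounce: vy ← 0.53·14.643 = 7.761
Arc 3: start y=0.000, vy=7.761 → t=1.584, apex=3.073, x_land=69.772, impact vy=-7.761
  bounce: vy ← 0.53·7.761 = 4.113
Arc 4: start y=0.000, vy=4.113 → t=0.839, apex=0.863, x_land=75.833, impact vy=-4.113
  bounce: vy ← 0.53·4.113 = 2.180
Arc 5: start y=0.000, vy=2.180 → t=0.445, apex=0.242, x_land=79.045, impact vy=-2.180
  bounce: vy ← 0.53·2.180 = 1.155
Arc 6: start y=0.000, vy=1.155 → t=0.236, apex=0.068, x_land=80.747, impact vy=-1.155
  bounce: vy ← 0.53·1.155 = 0.612
Arc 7: start y=0.000, vy=0.612 → t=0.125, apex=0.019, x_land=81.650, impact vy=-0.612
  bounce: vy ← 0.53·0.612 = 0.325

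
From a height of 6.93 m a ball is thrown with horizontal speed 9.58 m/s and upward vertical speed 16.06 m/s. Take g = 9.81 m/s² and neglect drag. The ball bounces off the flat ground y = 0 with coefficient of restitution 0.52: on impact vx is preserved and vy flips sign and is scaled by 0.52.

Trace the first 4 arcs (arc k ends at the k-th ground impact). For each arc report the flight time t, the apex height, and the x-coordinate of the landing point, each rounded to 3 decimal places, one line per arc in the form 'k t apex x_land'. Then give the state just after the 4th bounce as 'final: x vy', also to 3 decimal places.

Arc 1: start y=6.930, vy=16.060 → t=3.660, apex=20.076, x_land=35.065, impact vy=-19.847
  bounce: vy ← 0.52·19.847 = 10.320
Arc 2: start y=0.000, vy=10.320 → t=2.104, apex=5.429, x_land=55.221, impact vy=-10.320
  bounce: vy ← 0.52·10.320 = 5.367
Arc 3: start y=0.000, vy=5.367 → t=1.094, apex=1.468, x_land=65.703, impact vy=-5.367
  bounce: vy ← 0.52·5.367 = 2.791
Arc 4: start y=0.000, vy=2.791 → t=0.569, apex=0.397, x_land=71.153, impact vy=-2.791
  bounce: vy ← 0.52·2.791 = 1.451

1 3.660 20.076 35.065
2 2.104 5.429 55.221
3 1.094 1.468 65.703
4 0.569 0.397 71.153
final: 71.153 1.451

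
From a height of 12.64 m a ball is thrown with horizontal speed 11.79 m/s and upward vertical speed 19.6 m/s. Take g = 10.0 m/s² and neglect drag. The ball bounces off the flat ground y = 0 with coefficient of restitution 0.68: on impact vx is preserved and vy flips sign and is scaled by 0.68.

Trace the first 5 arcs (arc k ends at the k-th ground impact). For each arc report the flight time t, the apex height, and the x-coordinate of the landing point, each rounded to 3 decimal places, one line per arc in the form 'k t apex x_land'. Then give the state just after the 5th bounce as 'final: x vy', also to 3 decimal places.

Arc 1: start y=12.640, vy=19.600 → t=4.484, apex=31.848, x_land=52.864, impact vy=-25.238
  bounce: vy ← 0.68·25.238 = 17.162
Arc 2: start y=0.000, vy=17.162 → t=3.432, apex=14.727, x_land=93.332, impact vy=-17.162
  bounce: vy ← 0.68·17.162 = 11.670
Arc 3: start y=0.000, vy=11.670 → t=2.334, apex=6.810, x_land=120.850, impact vy=-11.670
  bounce: vy ← 0.68·11.670 = 7.936
Arc 4: start y=0.000, vy=7.936 → t=1.587, apex=3.149, x_land=139.562, impact vy=-7.936
  bounce: vy ← 0.68·7.936 = 5.396
Arc 5: start y=0.000, vy=5.396 → t=1.079, apex=1.456, x_land=152.286, impact vy=-5.396
  bounce: vy ← 0.68·5.396 = 3.669

1 4.484 31.848 52.864
2 3.432 14.727 93.332
3 2.334 6.810 120.850
4 1.587 3.149 139.562
5 1.079 1.456 152.286
final: 152.286 3.669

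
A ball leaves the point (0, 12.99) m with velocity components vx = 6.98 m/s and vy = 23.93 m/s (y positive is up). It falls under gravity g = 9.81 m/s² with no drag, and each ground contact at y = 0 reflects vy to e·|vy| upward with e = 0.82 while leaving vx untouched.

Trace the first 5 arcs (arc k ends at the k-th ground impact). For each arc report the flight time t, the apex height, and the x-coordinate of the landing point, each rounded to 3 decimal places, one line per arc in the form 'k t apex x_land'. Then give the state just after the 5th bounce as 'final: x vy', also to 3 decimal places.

1 5.372 42.177 37.495
2 4.809 28.360 71.062
3 3.943 19.069 98.587
4 3.234 12.822 121.158
5 2.652 8.622 139.666
final: 139.666 10.665

Arc 1: start y=12.990, vy=23.930 → t=5.372, apex=42.177, x_land=37.495, impact vy=-28.766
  bounce: vy ← 0.82·28.766 = 23.588
Arc 2: start y=0.000, vy=23.588 → t=4.809, apex=28.360, x_land=71.062, impact vy=-23.588
  bounce: vy ← 0.82·23.588 = 19.343
Arc 3: start y=0.000, vy=19.343 → t=3.943, apex=19.069, x_land=98.587, impact vy=-19.343
  bounce: vy ← 0.82·19.343 = 15.861
Arc 4: start y=0.000, vy=15.861 → t=3.234, apex=12.822, x_land=121.158, impact vy=-15.861
  bounce: vy ← 0.82·15.861 = 13.006
Arc 5: start y=0.000, vy=13.006 → t=2.652, apex=8.622, x_land=139.666, impact vy=-13.006
  bounce: vy ← 0.82·13.006 = 10.665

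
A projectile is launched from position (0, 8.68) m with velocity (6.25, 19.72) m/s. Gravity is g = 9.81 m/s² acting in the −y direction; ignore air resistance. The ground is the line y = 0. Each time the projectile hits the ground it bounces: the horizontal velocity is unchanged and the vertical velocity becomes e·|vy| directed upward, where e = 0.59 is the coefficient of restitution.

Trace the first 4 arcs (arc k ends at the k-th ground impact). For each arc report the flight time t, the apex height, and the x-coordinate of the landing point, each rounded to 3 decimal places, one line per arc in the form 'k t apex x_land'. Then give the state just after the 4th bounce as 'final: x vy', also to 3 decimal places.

Arc 1: start y=8.680, vy=19.720 → t=4.421, apex=28.501, x_land=27.629, impact vy=-23.647
  bounce: vy ← 0.59·23.647 = 13.952
Arc 2: start y=0.000, vy=13.952 → t=2.844, apex=9.921, x_land=45.407, impact vy=-13.952
  bounce: vy ← 0.59·13.952 = 8.232
Arc 3: start y=0.000, vy=8.232 → t=1.678, apex=3.454, x_land=55.895, impact vy=-8.232
  bounce: vy ← 0.59·8.232 = 4.857
Arc 4: start y=0.000, vy=4.857 → t=0.990, apex=1.202, x_land=62.084, impact vy=-4.857
  bounce: vy ← 0.59·4.857 = 2.865

1 4.421 28.501 27.629
2 2.844 9.921 45.407
3 1.678 3.454 55.895
4 0.990 1.202 62.084
final: 62.084 2.865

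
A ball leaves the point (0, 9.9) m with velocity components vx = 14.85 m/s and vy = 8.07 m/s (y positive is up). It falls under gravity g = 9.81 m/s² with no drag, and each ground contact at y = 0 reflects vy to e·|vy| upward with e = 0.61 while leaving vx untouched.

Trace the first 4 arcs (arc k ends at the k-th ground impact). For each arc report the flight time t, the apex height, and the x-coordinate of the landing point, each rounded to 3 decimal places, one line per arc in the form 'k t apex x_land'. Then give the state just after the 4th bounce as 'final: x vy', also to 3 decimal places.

1 2.464 13.219 36.595
2 2.003 4.919 66.337
3 1.222 1.830 84.480
4 0.745 0.681 95.547
final: 95.547 2.230

Arc 1: start y=9.900, vy=8.070 → t=2.464, apex=13.219, x_land=36.595, impact vy=-16.105
  bounce: vy ← 0.61·16.105 = 9.824
Arc 2: start y=0.000, vy=9.824 → t=2.003, apex=4.919, x_land=66.337, impact vy=-9.824
  bounce: vy ← 0.61·9.824 = 5.993
Arc 3: start y=0.000, vy=5.993 → t=1.222, apex=1.830, x_land=84.480, impact vy=-5.993
  bounce: vy ← 0.61·5.993 = 3.655
Arc 4: start y=0.000, vy=3.655 → t=0.745, apex=0.681, x_land=95.547, impact vy=-3.655
  bounce: vy ← 0.61·3.655 = 2.230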